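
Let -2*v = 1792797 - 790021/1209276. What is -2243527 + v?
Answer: -7594072307855/2418552 ≈ -3.1399e+6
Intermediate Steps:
v = -2167985594951/2418552 (v = -(1792797 - 790021/1209276)/2 = -1/2*2167985594951/1209276 = -2167985594951/2418552 ≈ -8.9640e+5)
-2243527 + v = -2243527 - 2167985594951/2418552 = -7594072307855/2418552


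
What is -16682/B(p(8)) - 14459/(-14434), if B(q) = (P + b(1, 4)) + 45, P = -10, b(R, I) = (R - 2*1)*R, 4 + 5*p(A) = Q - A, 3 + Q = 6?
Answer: -120148191/245378 ≈ -489.65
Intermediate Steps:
Q = 3 (Q = -3 + 6 = 3)
p(A) = -1/5 - A/5 (p(A) = -4/5 + (3 - A)/5 = -4/5 + (3/5 - A/5) = -1/5 - A/5)
b(R, I) = R*(-2 + R) (b(R, I) = (R - 2)*R = (-2 + R)*R = R*(-2 + R))
B(q) = 34 (B(q) = (-10 + 1*(-2 + 1)) + 45 = (-10 + 1*(-1)) + 45 = (-10 - 1) + 45 = -11 + 45 = 34)
-16682/B(p(8)) - 14459/(-14434) = -16682/34 - 14459/(-14434) = -16682*1/34 - 14459*(-1/14434) = -8341/17 + 14459/14434 = -120148191/245378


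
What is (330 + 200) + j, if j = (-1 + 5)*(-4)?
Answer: 514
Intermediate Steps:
j = -16 (j = 4*(-4) = -16)
(330 + 200) + j = (330 + 200) - 16 = 530 - 16 = 514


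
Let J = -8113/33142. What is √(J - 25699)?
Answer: I*√28227849103682/33142 ≈ 160.31*I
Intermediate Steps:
J = -8113/33142 (J = -8113*1/33142 = -8113/33142 ≈ -0.24480)
√(J - 25699) = √(-8113/33142 - 25699) = √(-851724371/33142) = I*√28227849103682/33142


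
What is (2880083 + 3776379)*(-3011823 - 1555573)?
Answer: -30402697912952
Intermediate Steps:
(2880083 + 3776379)*(-3011823 - 1555573) = 6656462*(-4567396) = -30402697912952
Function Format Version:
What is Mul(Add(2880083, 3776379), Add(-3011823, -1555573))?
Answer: -30402697912952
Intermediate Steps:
Mul(Add(2880083, 3776379), Add(-3011823, -1555573)) = Mul(6656462, -4567396) = -30402697912952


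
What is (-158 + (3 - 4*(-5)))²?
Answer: 18225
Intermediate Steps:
(-158 + (3 - 4*(-5)))² = (-158 + (3 + 20))² = (-158 + 23)² = (-135)² = 18225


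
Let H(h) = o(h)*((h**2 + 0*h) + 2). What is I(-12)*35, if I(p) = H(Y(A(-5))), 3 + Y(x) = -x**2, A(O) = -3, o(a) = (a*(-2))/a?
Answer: -10220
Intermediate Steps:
o(a) = -2 (o(a) = (-2*a)/a = -2)
Y(x) = -3 - x**2
H(h) = -4 - 2*h**2 (H(h) = -2*((h**2 + 0*h) + 2) = -2*((h**2 + 0) + 2) = -2*(h**2 + 2) = -2*(2 + h**2) = -4 - 2*h**2)
I(p) = -292 (I(p) = -4 - 2*(-3 - 1*(-3)**2)**2 = -4 - 2*(-3 - 1*9)**2 = -4 - 2*(-3 - 9)**2 = -4 - 2*(-12)**2 = -4 - 2*144 = -4 - 288 = -292)
I(-12)*35 = -292*35 = -10220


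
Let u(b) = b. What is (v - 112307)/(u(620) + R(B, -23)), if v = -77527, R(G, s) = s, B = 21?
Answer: -63278/199 ≈ -317.98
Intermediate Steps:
(v - 112307)/(u(620) + R(B, -23)) = (-77527 - 112307)/(620 - 23) = -189834/597 = -189834*1/597 = -63278/199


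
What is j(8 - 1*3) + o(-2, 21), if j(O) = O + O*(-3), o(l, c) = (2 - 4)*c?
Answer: -52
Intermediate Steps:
o(l, c) = -2*c
j(O) = -2*O (j(O) = O - 3*O = -2*O)
j(8 - 1*3) + o(-2, 21) = -2*(8 - 1*3) - 2*21 = -2*(8 - 3) - 42 = -2*5 - 42 = -10 - 42 = -52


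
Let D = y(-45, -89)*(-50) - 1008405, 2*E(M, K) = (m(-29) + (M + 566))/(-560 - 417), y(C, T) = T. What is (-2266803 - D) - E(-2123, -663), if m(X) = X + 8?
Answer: -1233803285/977 ≈ -1.2628e+6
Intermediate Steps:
m(X) = 8 + X
E(M, K) = -545/1954 - M/1954 (E(M, K) = (((8 - 29) + (M + 566))/(-560 - 417))/2 = ((-21 + (566 + M))/(-977))/2 = ((545 + M)*(-1/977))/2 = (-545/977 - M/977)/2 = -545/1954 - M/1954)
D = -1003955 (D = -89*(-50) - 1008405 = 4450 - 1008405 = -1003955)
(-2266803 - D) - E(-2123, -663) = (-2266803 - 1*(-1003955)) - (-545/1954 - 1/1954*(-2123)) = (-2266803 + 1003955) - (-545/1954 + 2123/1954) = -1262848 - 1*789/977 = -1262848 - 789/977 = -1233803285/977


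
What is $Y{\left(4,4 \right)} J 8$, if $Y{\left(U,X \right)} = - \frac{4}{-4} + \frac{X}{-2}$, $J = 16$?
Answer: $-128$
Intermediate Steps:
$Y{\left(U,X \right)} = 1 - \frac{X}{2}$ ($Y{\left(U,X \right)} = \left(-4\right) \left(- \frac{1}{4}\right) + X \left(- \frac{1}{2}\right) = 1 - \frac{X}{2}$)
$Y{\left(4,4 \right)} J 8 = \left(1 - 2\right) 16 \cdot 8 = \left(-1\right) 16 \cdot 8 = \left(-16\right) 8 = -128$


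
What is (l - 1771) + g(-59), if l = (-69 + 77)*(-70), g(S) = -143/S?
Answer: -137386/59 ≈ -2328.6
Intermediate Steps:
l = -560 (l = 8*(-70) = -560)
(l - 1771) + g(-59) = (-560 - 1771) - 143/(-59) = -2331 - 143*(-1/59) = -2331 + 143/59 = -137386/59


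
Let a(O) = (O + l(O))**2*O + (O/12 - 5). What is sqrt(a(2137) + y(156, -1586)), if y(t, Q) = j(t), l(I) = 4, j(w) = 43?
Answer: sqrt(352647140871)/6 ≈ 98974.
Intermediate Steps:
y(t, Q) = 43
a(O) = -5 + O/12 + O*(4 + O)**2 (a(O) = (O + 4)**2*O + (O/12 - 5) = (4 + O)**2*O + (O*(1/12) - 5) = O*(4 + O)**2 + (O/12 - 5) = O*(4 + O)**2 + (-5 + O/12) = -5 + O/12 + O*(4 + O)**2)
sqrt(a(2137) + y(156, -1586)) = sqrt((-5 + (1/12)*2137 + 2137*(4 + 2137)**2) + 43) = sqrt((-5 + 2137/12 + 2137*2141**2) + 43) = sqrt((-5 + 2137/12 + 2137*4583881) + 43) = sqrt((-5 + 2137/12 + 9795753697) + 43) = sqrt(117549046441/12 + 43) = sqrt(117549046957/12) = sqrt(352647140871)/6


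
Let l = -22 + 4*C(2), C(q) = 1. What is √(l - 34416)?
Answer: 3*I*√3826 ≈ 185.56*I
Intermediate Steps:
l = -18 (l = -22 + 4*1 = -22 + 4 = -18)
√(l - 34416) = √(-18 - 34416) = √(-34434) = 3*I*√3826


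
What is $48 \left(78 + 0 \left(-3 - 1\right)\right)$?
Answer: $3744$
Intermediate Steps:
$48 \left(78 + 0 \left(-3 - 1\right)\right) = 48 \left(78 + 0 \left(-4\right)\right) = 48 \left(78 + 0\right) = 48 \cdot 78 = 3744$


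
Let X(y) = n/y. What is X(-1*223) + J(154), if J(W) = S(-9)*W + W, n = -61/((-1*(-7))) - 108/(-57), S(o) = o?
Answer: -36538981/29659 ≈ -1232.0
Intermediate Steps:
n = -907/133 (n = -61/7 - 108*(-1/57) = -61*⅐ + 36/19 = -61/7 + 36/19 = -907/133 ≈ -6.8195)
X(y) = -907/(133*y)
J(W) = -8*W (J(W) = -9*W + W = -8*W)
X(-1*223) + J(154) = -907/(133*((-1*223))) - 8*154 = -907/133/(-223) - 1232 = -907/133*(-1/223) - 1232 = 907/29659 - 1232 = -36538981/29659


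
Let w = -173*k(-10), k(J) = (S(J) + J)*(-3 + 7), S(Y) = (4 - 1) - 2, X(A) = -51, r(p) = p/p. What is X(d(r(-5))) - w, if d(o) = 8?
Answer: -6279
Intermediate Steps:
r(p) = 1
S(Y) = 1 (S(Y) = 3 - 2 = 1)
k(J) = 4 + 4*J (k(J) = (1 + J)*(-3 + 7) = (1 + J)*4 = 4 + 4*J)
w = 6228 (w = -173*(4 + 4*(-10)) = -173*(4 - 40) = -173*(-36) = 6228)
X(d(r(-5))) - w = -51 - 1*6228 = -51 - 6228 = -6279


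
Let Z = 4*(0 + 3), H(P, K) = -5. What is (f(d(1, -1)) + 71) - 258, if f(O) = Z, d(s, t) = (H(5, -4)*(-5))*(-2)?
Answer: -175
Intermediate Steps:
d(s, t) = -50 (d(s, t) = -5*(-5)*(-2) = 25*(-2) = -50)
Z = 12 (Z = 4*3 = 12)
f(O) = 12
(f(d(1, -1)) + 71) - 258 = (12 + 71) - 258 = 83 - 258 = -175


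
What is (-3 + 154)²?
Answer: 22801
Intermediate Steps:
(-3 + 154)² = 151² = 22801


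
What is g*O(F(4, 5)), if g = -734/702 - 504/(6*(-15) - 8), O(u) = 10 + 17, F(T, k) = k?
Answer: 10067/91 ≈ 110.63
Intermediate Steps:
O(u) = 27
g = 10067/2457 (g = -734*1/702 - 504/(-90 - 8) = -367/351 - 504/(-98) = -367/351 - 504*(-1/98) = -367/351 + 36/7 = 10067/2457 ≈ 4.0973)
g*O(F(4, 5)) = (10067/2457)*27 = 10067/91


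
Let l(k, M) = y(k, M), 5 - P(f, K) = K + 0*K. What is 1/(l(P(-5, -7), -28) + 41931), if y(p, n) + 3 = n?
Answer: 1/41900 ≈ 2.3866e-5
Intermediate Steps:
y(p, n) = -3 + n
P(f, K) = 5 - K (P(f, K) = 5 - (K + 0*K) = 5 - (K + 0) = 5 - K)
l(k, M) = -3 + M
1/(l(P(-5, -7), -28) + 41931) = 1/((-3 - 28) + 41931) = 1/(-31 + 41931) = 1/41900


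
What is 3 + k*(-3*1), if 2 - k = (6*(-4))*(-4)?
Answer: 285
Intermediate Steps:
k = -94 (k = 2 - 6*(-4)*(-4) = 2 - (-24)*(-4) = 2 - 1*96 = 2 - 96 = -94)
3 + k*(-3*1) = 3 - (-282) = 3 - 94*(-3) = 3 + 282 = 285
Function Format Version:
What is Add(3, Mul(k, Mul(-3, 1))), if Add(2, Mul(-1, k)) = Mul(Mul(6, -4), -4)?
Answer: 285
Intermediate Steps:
k = -94 (k = Add(2, Mul(-1, Mul(Mul(6, -4), -4))) = Add(2, Mul(-1, Mul(-24, -4))) = Add(2, Mul(-1, 96)) = Add(2, -96) = -94)
Add(3, Mul(k, Mul(-3, 1))) = Add(3, Mul(-94, Mul(-3, 1))) = Add(3, Mul(-94, -3)) = Add(3, 282) = 285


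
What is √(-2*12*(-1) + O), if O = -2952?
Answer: 4*I*√183 ≈ 54.111*I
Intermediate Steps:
√(-2*12*(-1) + O) = √(-2*12*(-1) - 2952) = √(-24*(-1) - 2952) = √(24 - 2952) = √(-2928) = 4*I*√183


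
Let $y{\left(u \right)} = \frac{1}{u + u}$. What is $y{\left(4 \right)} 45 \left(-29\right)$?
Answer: $- \frac{1305}{8} \approx -163.13$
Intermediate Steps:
$y{\left(u \right)} = \frac{1}{2 u}$
$y{\left(4 \right)} 45 \left(-29\right) = \frac{1}{2 \cdot 4} \cdot 45 \left(-29\right) = \frac{1}{2} \cdot \frac{1}{4} \cdot 45 \left(-29\right) = \frac{1}{8} \cdot 45 \left(-29\right) = \frac{45}{8} \left(-29\right) = - \frac{1305}{8}$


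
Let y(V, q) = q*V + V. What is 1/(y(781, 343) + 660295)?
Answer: 1/928959 ≈ 1.0765e-6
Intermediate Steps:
y(V, q) = V + V*q (y(V, q) = V*q + V = V + V*q)
1/(y(781, 343) + 660295) = 1/(781*(1 + 343) + 660295) = 1/(781*344 + 660295) = 1/(268664 + 660295) = 1/928959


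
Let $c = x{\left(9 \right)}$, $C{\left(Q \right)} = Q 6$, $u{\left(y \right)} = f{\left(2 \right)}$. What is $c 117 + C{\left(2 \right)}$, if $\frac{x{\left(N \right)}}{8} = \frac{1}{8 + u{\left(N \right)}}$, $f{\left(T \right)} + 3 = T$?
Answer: $\frac{1020}{7} \approx 145.71$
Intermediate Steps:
$f{\left(T \right)} = -3 + T$
$u{\left(y \right)} = -1$ ($u{\left(y \right)} = -3 + 2 = -1$)
$x{\left(N \right)} = \frac{8}{7}$ ($x{\left(N \right)} = \frac{8}{8 - 1} = \frac{8}{7}$)
$C{\left(Q \right)} = 6 Q$
$c = \frac{8}{7} \approx 1.1429$
$c 117 + C{\left(2 \right)} = \frac{8}{7} \cdot 117 + 6 \cdot 2 = \frac{936}{7} + 12 = \frac{1020}{7}$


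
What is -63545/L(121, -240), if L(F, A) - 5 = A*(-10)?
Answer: -12709/481 ≈ -26.422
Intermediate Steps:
L(F, A) = 5 - 10*A (L(F, A) = 5 + A*(-10) = 5 - 10*A)
-63545/L(121, -240) = -63545/(5 - 10*(-240)) = -63545/(5 + 2400) = -63545/2405 = -63545*1/2405 = -12709/481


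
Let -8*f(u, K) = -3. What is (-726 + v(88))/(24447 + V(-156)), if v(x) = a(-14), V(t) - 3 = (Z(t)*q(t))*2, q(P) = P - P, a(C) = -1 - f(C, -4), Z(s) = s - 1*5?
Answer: -5819/195600 ≈ -0.029749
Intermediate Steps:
f(u, K) = 3/8 (f(u, K) = -1/8*(-3) = 3/8)
Z(s) = -5 + s (Z(s) = s - 5 = -5 + s)
a(C) = -11/8 (a(C) = -1 - 1*3/8 = -1 - 3/8 = -11/8)
q(P) = 0
V(t) = 3 (V(t) = 3 + ((-5 + t)*0)*2 = 3 + 0*2 = 3 + 0 = 3)
v(x) = -11/8
(-726 + v(88))/(24447 + V(-156)) = (-726 - 11/8)/(24447 + 3) = -5819/8/24450 = -5819/8*1/24450 = -5819/195600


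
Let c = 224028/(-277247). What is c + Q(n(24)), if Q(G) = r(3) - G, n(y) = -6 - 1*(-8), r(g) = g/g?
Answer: -501275/277247 ≈ -1.8080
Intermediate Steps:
r(g) = 1
n(y) = 2 (n(y) = -6 + 8 = 2)
c = -224028/277247 (c = 224028*(-1/277247) = -224028/277247 ≈ -0.80804)
Q(G) = 1 - G
c + Q(n(24)) = -224028/277247 + (1 - 1*2) = -224028/277247 + (1 - 2) = -224028/277247 - 1 = -501275/277247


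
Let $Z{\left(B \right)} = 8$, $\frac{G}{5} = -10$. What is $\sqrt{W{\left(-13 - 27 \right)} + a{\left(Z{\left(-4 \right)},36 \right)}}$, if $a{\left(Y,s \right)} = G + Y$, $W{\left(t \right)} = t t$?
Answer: $\sqrt{1558} \approx 39.471$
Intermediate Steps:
$G = -50$ ($G = 5 \left(-10\right) = -50$)
$W{\left(t \right)} = t^{2}$
$a{\left(Y,s \right)} = -50 + Y$
$\sqrt{W{\left(-13 - 27 \right)} + a{\left(Z{\left(-4 \right)},36 \right)}} = \sqrt{\left(-13 - 27\right)^{2} + \left(-50 + 8\right)} = \sqrt{\left(-40\right)^{2} - 42} = \sqrt{1600 - 42} = \sqrt{1558}$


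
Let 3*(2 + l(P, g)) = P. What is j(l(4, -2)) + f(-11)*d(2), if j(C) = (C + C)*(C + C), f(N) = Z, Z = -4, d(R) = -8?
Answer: 304/9 ≈ 33.778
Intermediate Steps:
l(P, g) = -2 + P/3
f(N) = -4
j(C) = 4*C**2 (j(C) = (2*C)*(2*C) = 4*C**2)
j(l(4, -2)) + f(-11)*d(2) = 4*(-2 + (1/3)*4)**2 - 4*(-8) = 4*(-2 + 4/3)**2 + 32 = 4*(-2/3)**2 + 32 = 4*(4/9) + 32 = 16/9 + 32 = 304/9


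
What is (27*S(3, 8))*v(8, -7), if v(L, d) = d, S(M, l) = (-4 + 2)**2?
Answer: -756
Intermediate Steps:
S(M, l) = 4 (S(M, l) = (-2)**2 = 4)
(27*S(3, 8))*v(8, -7) = (27*4)*(-7) = 108*(-7) = -756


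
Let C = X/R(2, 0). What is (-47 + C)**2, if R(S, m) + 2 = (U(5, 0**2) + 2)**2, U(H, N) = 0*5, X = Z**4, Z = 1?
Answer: 8649/4 ≈ 2162.3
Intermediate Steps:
X = 1 (X = 1**4 = 1)
U(H, N) = 0
R(S, m) = 2 (R(S, m) = -2 + (0 + 2)**2 = -2 + 2**2 = -2 + 4 = 2)
C = 1/2 ≈ 0.50000
(-47 + C)**2 = (-47 + 1/2)**2 = (-93/2)**2 = 8649/4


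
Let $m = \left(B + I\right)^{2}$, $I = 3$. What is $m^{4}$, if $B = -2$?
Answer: $1$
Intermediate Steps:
$m = 1$ ($m = \left(-2 + 3\right)^{2} = 1^{2} = 1$)
$m^{4} = 1^{4} = 1$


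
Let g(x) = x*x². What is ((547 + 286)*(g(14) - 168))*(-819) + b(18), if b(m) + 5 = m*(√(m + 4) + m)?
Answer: -1757416433 + 18*√22 ≈ -1.7574e+9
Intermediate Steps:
g(x) = x³
b(m) = -5 + m*(m + √(4 + m)) (b(m) = -5 + m*(√(m + 4) + m) = -5 + m*(√(4 + m) + m) = -5 + m*(m + √(4 + m)))
((547 + 286)*(g(14) - 168))*(-819) + b(18) = ((547 + 286)*(14³ - 168))*(-819) + (-5 + 18² + 18*√(4 + 18)) = (833*(2744 - 168))*(-819) + (-5 + 324 + 18*√22) = (833*2576)*(-819) + (319 + 18*√22) = 2145808*(-819) + (319 + 18*√22) = -1757416752 + (319 + 18*√22) = -1757416433 + 18*√22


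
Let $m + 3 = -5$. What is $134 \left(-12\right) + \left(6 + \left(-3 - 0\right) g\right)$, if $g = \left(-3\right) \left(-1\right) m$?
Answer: $-1530$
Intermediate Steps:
$m = -8$ ($m = -3 - 5 = -8$)
$g = -24$ ($g = \left(-3\right) \left(-1\right) \left(-8\right) = 3 \left(-8\right) = -24$)
$134 \left(-12\right) + \left(6 + \left(-3 - 0\right) g\right) = 134 \left(-12\right) + \left(6 + \left(-3 - 0\right) \left(-24\right)\right) = -1608 + \left(6 + \left(-3 + 0\right) \left(-24\right)\right) = -1608 + \left(6 - -72\right) = -1608 + \left(6 + 72\right) = -1608 + 78 = -1530$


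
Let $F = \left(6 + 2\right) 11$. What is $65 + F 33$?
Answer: $2969$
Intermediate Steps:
$F = 88$ ($F = 8 \cdot 11 = 88$)
$65 + F 33 = 65 + 88 \cdot 33 = 65 + 2904 = 2969$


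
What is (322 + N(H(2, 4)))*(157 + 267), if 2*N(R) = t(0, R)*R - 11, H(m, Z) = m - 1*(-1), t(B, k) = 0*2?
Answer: 134196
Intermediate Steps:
t(B, k) = 0
H(m, Z) = 1 + m (H(m, Z) = m + 1 = 1 + m)
N(R) = -11/2 (N(R) = (0*R - 11)/2 = (0 - 11)/2 = (1/2)*(-11) = -11/2)
(322 + N(H(2, 4)))*(157 + 267) = (322 - 11/2)*(157 + 267) = (633/2)*424 = 134196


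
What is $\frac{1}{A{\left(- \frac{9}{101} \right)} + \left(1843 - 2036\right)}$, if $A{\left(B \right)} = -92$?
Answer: $- \frac{1}{285} \approx -0.0035088$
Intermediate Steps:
$\frac{1}{A{\left(- \frac{9}{101} \right)} + \left(1843 - 2036\right)} = \frac{1}{-92 + \left(1843 - 2036\right)} = \frac{1}{-92 - 193} = \frac{1}{-285} = - \frac{1}{285}$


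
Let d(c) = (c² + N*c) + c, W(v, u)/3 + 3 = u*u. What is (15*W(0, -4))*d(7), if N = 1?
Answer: 36855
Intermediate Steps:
W(v, u) = -9 + 3*u² (W(v, u) = -9 + 3*(u*u) = -9 + 3*u²)
d(c) = c² + 2*c (d(c) = (c² + 1*c) + c = (c² + c) + c = (c + c²) + c = c² + 2*c)
(15*W(0, -4))*d(7) = (15*(-9 + 3*(-4)²))*(7*(2 + 7)) = (15*(-9 + 3*16))*(7*9) = (15*(-9 + 48))*63 = (15*39)*63 = 585*63 = 36855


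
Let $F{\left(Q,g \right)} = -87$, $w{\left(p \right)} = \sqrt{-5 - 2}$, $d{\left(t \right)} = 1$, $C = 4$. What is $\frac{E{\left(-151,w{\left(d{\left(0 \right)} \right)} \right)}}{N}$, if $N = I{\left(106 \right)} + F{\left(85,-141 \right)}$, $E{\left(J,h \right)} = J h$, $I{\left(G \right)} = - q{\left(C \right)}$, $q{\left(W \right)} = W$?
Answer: $\frac{151 i \sqrt{7}}{91} \approx 4.3902 i$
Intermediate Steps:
$w{\left(p \right)} = i \sqrt{7}$ ($w{\left(p \right)} = \sqrt{-7} = i \sqrt{7}$)
$I{\left(G \right)} = -4$ ($I{\left(G \right)} = \left(-1\right) 4 = -4$)
$N = -91$ ($N = -4 - 87 = -91$)
$\frac{E{\left(-151,w{\left(d{\left(0 \right)} \right)} \right)}}{N} = \frac{\left(-151\right) i \sqrt{7}}{-91} = - 151 i \sqrt{7} \left(- \frac{1}{91}\right) = \frac{151 i \sqrt{7}}{91}$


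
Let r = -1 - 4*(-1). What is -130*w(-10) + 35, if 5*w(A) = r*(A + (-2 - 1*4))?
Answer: 1283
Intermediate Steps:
r = 3 (r = -1 + 4 = 3)
w(A) = -18/5 + 3*A/5 (w(A) = (3*(A + (-2 - 1*4)))/5 = (3*(A + (-2 - 4)))/5 = (3*(A - 6))/5 = (3*(-6 + A))/5 = (-18 + 3*A)/5 = -18/5 + 3*A/5)
-130*w(-10) + 35 = -130*(-18/5 + (⅗)*(-10)) + 35 = -130*(-18/5 - 6) + 35 = -130*(-48/5) + 35 = 1248 + 35 = 1283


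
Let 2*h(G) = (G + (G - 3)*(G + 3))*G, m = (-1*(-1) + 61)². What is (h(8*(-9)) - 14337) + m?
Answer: -194201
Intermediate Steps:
m = 3844 (m = (1 + 61)² = 62² = 3844)
h(G) = G*(G + (-3 + G)*(3 + G))/2 (h(G) = ((G + (G - 3)*(G + 3))*G)/2 = ((G + (-3 + G)*(3 + G))*G)/2 = (G*(G + (-3 + G)*(3 + G)))/2 = G*(G + (-3 + G)*(3 + G))/2)
(h(8*(-9)) - 14337) + m = ((8*(-9))*(-9 + 8*(-9) + (8*(-9))²)/2 - 14337) + 3844 = ((½)*(-72)*(-9 - 72 + (-72)²) - 14337) + 3844 = ((½)*(-72)*(-9 - 72 + 5184) - 14337) + 3844 = ((½)*(-72)*5103 - 14337) + 3844 = (-183708 - 14337) + 3844 = -198045 + 3844 = -194201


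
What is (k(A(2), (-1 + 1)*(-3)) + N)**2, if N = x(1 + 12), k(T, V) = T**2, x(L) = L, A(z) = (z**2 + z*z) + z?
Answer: 12769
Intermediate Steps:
A(z) = z + 2*z**2 (A(z) = (z**2 + z**2) + z = 2*z**2 + z = z + 2*z**2)
N = 13 (N = 1 + 12 = 13)
(k(A(2), (-1 + 1)*(-3)) + N)**2 = ((2*(1 + 2*2))**2 + 13)**2 = ((2*(1 + 4))**2 + 13)**2 = ((2*5)**2 + 13)**2 = (10**2 + 13)**2 = (100 + 13)**2 = 113**2 = 12769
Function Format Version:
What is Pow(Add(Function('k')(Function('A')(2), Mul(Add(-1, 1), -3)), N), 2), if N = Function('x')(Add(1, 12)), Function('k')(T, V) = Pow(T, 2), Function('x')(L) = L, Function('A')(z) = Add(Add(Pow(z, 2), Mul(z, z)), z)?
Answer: 12769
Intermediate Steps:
Function('A')(z) = Add(z, Mul(2, Pow(z, 2))) (Function('A')(z) = Add(Add(Pow(z, 2), Pow(z, 2)), z) = Add(Mul(2, Pow(z, 2)), z) = Add(z, Mul(2, Pow(z, 2))))
N = 13 (N = Add(1, 12) = 13)
Pow(Add(Function('k')(Function('A')(2), Mul(Add(-1, 1), -3)), N), 2) = Pow(Add(Pow(Mul(2, Add(1, Mul(2, 2))), 2), 13), 2) = Pow(Add(Pow(Mul(2, Add(1, 4)), 2), 13), 2) = Pow(Add(Pow(Mul(2, 5), 2), 13), 2) = Pow(Add(Pow(10, 2), 13), 2) = Pow(Add(100, 13), 2) = Pow(113, 2) = 12769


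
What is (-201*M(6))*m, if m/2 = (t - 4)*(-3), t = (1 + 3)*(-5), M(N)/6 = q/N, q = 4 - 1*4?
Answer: 0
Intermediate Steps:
q = 0 (q = 4 - 4 = 0)
M(N) = 0 (M(N) = 6*(0/N) = 6*0 = 0)
t = -20 (t = 4*(-5) = -20)
m = 144 (m = 2*((-20 - 4)*(-3)) = 2*(-24*(-3)) = 2*72 = 144)
(-201*M(6))*m = -201*0*144 = 0*144 = 0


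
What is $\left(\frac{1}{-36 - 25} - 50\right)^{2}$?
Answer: $\frac{9308601}{3721} \approx 2501.6$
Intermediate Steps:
$\left(\frac{1}{-36 - 25} - 50\right)^{2} = \left(\frac{1}{-61} - 50\right)^{2} = \left(- \frac{1}{61} - 50\right)^{2} = \left(- \frac{3051}{61}\right)^{2} = \frac{9308601}{3721}$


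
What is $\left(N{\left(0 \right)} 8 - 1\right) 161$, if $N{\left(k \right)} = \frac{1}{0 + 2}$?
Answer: $483$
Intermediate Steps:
$N{\left(k \right)} = \frac{1}{2}$
$\left(N{\left(0 \right)} 8 - 1\right) 161 = \left(\frac{1}{2} \cdot 8 - 1\right) 161 = \left(4 - 1\right) 161 = 3 \cdot 161 = 483$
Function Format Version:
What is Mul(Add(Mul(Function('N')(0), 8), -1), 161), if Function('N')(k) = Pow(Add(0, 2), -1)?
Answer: 483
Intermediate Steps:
Function('N')(k) = Rational(1, 2) (Function('N')(k) = Pow(2, -1) = Rational(1, 2))
Mul(Add(Mul(Function('N')(0), 8), -1), 161) = Mul(Add(Mul(Rational(1, 2), 8), -1), 161) = Mul(Add(4, -1), 161) = Mul(3, 161) = 483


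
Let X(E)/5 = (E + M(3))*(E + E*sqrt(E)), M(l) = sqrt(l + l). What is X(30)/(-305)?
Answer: -900/61 - 900*sqrt(30)/61 - 180*sqrt(5)/61 - 30*sqrt(6)/61 ≈ -103.37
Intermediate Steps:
M(l) = sqrt(2)*sqrt(l) (M(l) = sqrt(2*l) = sqrt(2)*sqrt(l))
X(E) = 5*(E + sqrt(6))*(E + E**(3/2)) (X(E) = 5*((E + sqrt(2)*sqrt(3))*(E + E*sqrt(E))) = 5*((E + sqrt(6))*(E + E**(3/2))) = 5*(E + sqrt(6))*(E + E**(3/2)))
X(30)/(-305) = (5*30**2 + 5*30**(5/2) + 5*30*sqrt(6) + 5*sqrt(6)*30**(3/2))/(-305) = (5*900 + 5*(900*sqrt(30)) + 150*sqrt(6) + 5*sqrt(6)*(30*sqrt(30)))*(-1/305) = (4500 + 4500*sqrt(30) + 150*sqrt(6) + 900*sqrt(5))*(-1/305) = (4500 + 150*sqrt(6) + 900*sqrt(5) + 4500*sqrt(30))*(-1/305) = -900/61 - 900*sqrt(30)/61 - 180*sqrt(5)/61 - 30*sqrt(6)/61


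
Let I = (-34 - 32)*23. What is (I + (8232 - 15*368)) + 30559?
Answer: 31753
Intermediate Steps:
I = -1518 (I = -66*23 = -1518)
(I + (8232 - 15*368)) + 30559 = (-1518 + (8232 - 15*368)) + 30559 = (-1518 + (8232 - 5520)) + 30559 = (-1518 + 2712) + 30559 = 1194 + 30559 = 31753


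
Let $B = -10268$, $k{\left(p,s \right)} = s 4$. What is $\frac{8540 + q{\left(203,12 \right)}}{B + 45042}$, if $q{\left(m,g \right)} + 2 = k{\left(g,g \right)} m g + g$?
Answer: $\frac{62739}{17387} \approx 3.6084$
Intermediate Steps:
$k{\left(p,s \right)} = 4 s$
$q{\left(m,g \right)} = -2 + g + 4 m g^{2}$ ($q{\left(m,g \right)} = -2 + \left(4 g m g + g\right) = -2 + \left(4 m g^{2} + g\right) = -2 + \left(g + 4 m g^{2}\right) = -2 + g + 4 m g^{2}$)
$\frac{8540 + q{\left(203,12 \right)}}{B + 45042} = \frac{8540 + \left(-2 + 12 + 4 \cdot 203 \cdot 12^{2}\right)}{-10268 + 45042} = \frac{8540 + \left(-2 + 12 + 4 \cdot 203 \cdot 144\right)}{34774} = \left(8540 + \left(-2 + 12 + 116928\right)\right) \frac{1}{34774} = \left(8540 + 116938\right) \frac{1}{34774} = 125478 \cdot \frac{1}{34774} = \frac{62739}{17387}$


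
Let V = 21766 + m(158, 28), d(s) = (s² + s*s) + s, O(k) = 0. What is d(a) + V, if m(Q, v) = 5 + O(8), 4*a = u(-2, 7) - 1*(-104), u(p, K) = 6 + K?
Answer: 188091/8 ≈ 23511.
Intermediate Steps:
a = 117/4 (a = ((6 + 7) - 1*(-104))/4 = (13 + 104)/4 = (¼)*117 = 117/4 ≈ 29.250)
m(Q, v) = 5 (m(Q, v) = 5 + 0 = 5)
d(s) = s + 2*s² (d(s) = (s² + s²) + s = 2*s² + s = s + 2*s²)
V = 21771 (V = 21766 + 5 = 21771)
d(a) + V = 117*(1 + 2*(117/4))/4 + 21771 = 117*(1 + 117/2)/4 + 21771 = (117/4)*(119/2) + 21771 = 13923/8 + 21771 = 188091/8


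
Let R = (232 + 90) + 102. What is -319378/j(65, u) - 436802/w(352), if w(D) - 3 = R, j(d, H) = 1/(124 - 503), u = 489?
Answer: 51685463072/427 ≈ 1.2104e+8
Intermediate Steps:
j(d, H) = -1/379 (j(d, H) = 1/(-379) = -1/379)
R = 424 (R = 322 + 102 = 424)
w(D) = 427 (w(D) = 3 + 424 = 427)
-319378/j(65, u) - 436802/w(352) = -319378/(-1/379) - 436802/427 = -319378*(-379) - 436802*1/427 = 121044262 - 436802/427 = 51685463072/427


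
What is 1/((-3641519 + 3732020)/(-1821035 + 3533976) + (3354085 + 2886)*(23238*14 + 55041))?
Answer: 1712941/2187256298836888704 ≈ 7.8315e-13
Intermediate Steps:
1/((-3641519 + 3732020)/(-1821035 + 3533976) + (3354085 + 2886)*(23238*14 + 55041)) = 1/(90501/1712941 + 3356971*(325332 + 55041)) = 1/(90501*(1/1712941) + 3356971*380373) = 1/(90501/1712941 + 1276901130183) = 1/(2187256298836888704/1712941) = 1712941/2187256298836888704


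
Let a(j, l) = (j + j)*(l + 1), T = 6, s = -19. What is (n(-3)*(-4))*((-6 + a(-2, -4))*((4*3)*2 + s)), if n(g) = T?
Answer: -720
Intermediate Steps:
n(g) = 6
a(j, l) = 2*j*(1 + l) (a(j, l) = (2*j)*(1 + l) = 2*j*(1 + l))
(n(-3)*(-4))*((-6 + a(-2, -4))*((4*3)*2 + s)) = (6*(-4))*((-6 + 2*(-2)*(1 - 4))*((4*3)*2 - 19)) = -24*(-6 + 2*(-2)*(-3))*(12*2 - 19) = -24*(-6 + 12)*(24 - 19) = -144*5 = -24*30 = -720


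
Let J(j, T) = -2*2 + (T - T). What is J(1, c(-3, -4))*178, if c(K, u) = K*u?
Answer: -712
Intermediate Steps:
J(j, T) = -4 (J(j, T) = -4 + 0 = -4)
J(1, c(-3, -4))*178 = -4*178 = -712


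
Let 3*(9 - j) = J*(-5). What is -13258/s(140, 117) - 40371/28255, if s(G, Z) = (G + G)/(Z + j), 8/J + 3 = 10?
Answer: -7188756053/1186710 ≈ -6057.7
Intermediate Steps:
J = 8/7 (J = 8/(-3 + 10) = 8/7 ≈ 1.1429)
j = 229/21 (j = 9 - 8*(-5)/21 = 9 - 1/3*(-40/7) = 9 + 40/21 = 229/21 ≈ 10.905)
s(G, Z) = 2*G/(229/21 + Z) (s(G, Z) = (G + G)/(Z + 229/21) = (2*G)/(229/21 + Z) = 2*G/(229/21 + Z))
-13258/s(140, 117) - 40371/28255 = -13258/(42*140/(229 + 21*117)) - 40371/28255 = -13258/(42*140/(229 + 2457)) - 40371*1/28255 = -13258/(42*140/2686) - 40371/28255 = -13258/(42*140*(1/2686)) - 40371/28255 = -13258/2940/1343 - 40371/28255 = -13258*1343/2940 - 40371/28255 = -1271821/210 - 40371/28255 = -7188756053/1186710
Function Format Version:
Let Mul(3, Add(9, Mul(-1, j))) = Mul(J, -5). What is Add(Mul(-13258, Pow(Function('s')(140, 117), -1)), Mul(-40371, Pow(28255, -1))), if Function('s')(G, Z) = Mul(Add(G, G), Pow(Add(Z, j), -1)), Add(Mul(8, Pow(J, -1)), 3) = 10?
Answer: Rational(-7188756053, 1186710) ≈ -6057.7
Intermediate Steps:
J = Rational(8, 7) (J = Mul(8, Pow(Add(-3, 10), -1)) = Mul(8, Pow(7, -1)) = Mul(8, Rational(1, 7)) = Rational(8, 7) ≈ 1.1429)
j = Rational(229, 21) (j = Add(9, Mul(Rational(-1, 3), Mul(Rational(8, 7), -5))) = Add(9, Mul(Rational(-1, 3), Rational(-40, 7))) = Add(9, Rational(40, 21)) = Rational(229, 21) ≈ 10.905)
Function('s')(G, Z) = Mul(2, G, Pow(Add(Rational(229, 21), Z), -1)) (Function('s')(G, Z) = Mul(Add(G, G), Pow(Add(Z, Rational(229, 21)), -1)) = Mul(Mul(2, G), Pow(Add(Rational(229, 21), Z), -1)) = Mul(2, G, Pow(Add(Rational(229, 21), Z), -1)))
Add(Mul(-13258, Pow(Function('s')(140, 117), -1)), Mul(-40371, Pow(28255, -1))) = Add(Mul(-13258, Pow(Mul(42, 140, Pow(Add(229, Mul(21, 117)), -1)), -1)), Mul(-40371, Pow(28255, -1))) = Add(Mul(-13258, Pow(Mul(42, 140, Pow(Add(229, 2457), -1)), -1)), Mul(-40371, Rational(1, 28255))) = Add(Mul(-13258, Pow(Mul(42, 140, Pow(2686, -1)), -1)), Rational(-40371, 28255)) = Add(Mul(-13258, Pow(Mul(42, 140, Rational(1, 2686)), -1)), Rational(-40371, 28255)) = Add(Mul(-13258, Pow(Rational(2940, 1343), -1)), Rational(-40371, 28255)) = Add(Mul(-13258, Rational(1343, 2940)), Rational(-40371, 28255)) = Add(Rational(-1271821, 210), Rational(-40371, 28255)) = Rational(-7188756053, 1186710)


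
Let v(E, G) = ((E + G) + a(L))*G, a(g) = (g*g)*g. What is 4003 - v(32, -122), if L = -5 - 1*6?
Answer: -169359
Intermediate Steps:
L = -11 (L = -5 - 6 = -11)
a(g) = g³ (a(g) = g²*g = g³)
v(E, G) = G*(-1331 + E + G) (v(E, G) = ((E + G) + (-11)³)*G = ((E + G) - 1331)*G = (-1331 + E + G)*G = G*(-1331 + E + G))
4003 - v(32, -122) = 4003 - (-122)*(-1331 + 32 - 122) = 4003 - (-122)*(-1421) = 4003 - 1*173362 = 4003 - 173362 = -169359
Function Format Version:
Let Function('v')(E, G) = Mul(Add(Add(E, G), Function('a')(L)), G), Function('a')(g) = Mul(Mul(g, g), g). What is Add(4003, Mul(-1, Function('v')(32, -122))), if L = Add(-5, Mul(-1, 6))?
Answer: -169359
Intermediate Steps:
L = -11 (L = Add(-5, -6) = -11)
Function('a')(g) = Pow(g, 3) (Function('a')(g) = Mul(Pow(g, 2), g) = Pow(g, 3))
Function('v')(E, G) = Mul(G, Add(-1331, E, G)) (Function('v')(E, G) = Mul(Add(Add(E, G), Pow(-11, 3)), G) = Mul(Add(Add(E, G), -1331), G) = Mul(Add(-1331, E, G), G) = Mul(G, Add(-1331, E, G)))
Add(4003, Mul(-1, Function('v')(32, -122))) = Add(4003, Mul(-1, Mul(-122, Add(-1331, 32, -122)))) = Add(4003, Mul(-1, Mul(-122, -1421))) = Add(4003, Mul(-1, 173362)) = Add(4003, -173362) = -169359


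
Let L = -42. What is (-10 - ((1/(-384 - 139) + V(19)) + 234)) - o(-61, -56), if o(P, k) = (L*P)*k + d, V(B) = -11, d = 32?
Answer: 74897262/523 ≈ 1.4321e+5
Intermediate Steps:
o(P, k) = 32 - 42*P*k (o(P, k) = (-42*P)*k + 32 = -42*P*k + 32 = 32 - 42*P*k)
(-10 - ((1/(-384 - 139) + V(19)) + 234)) - o(-61, -56) = (-10 - ((1/(-384 - 139) - 11) + 234)) - (32 - 42*(-61)*(-56)) = (-10 - ((1/(-523) - 11) + 234)) - (32 - 143472) = (-10 - ((-1/523 - 11) + 234)) - 1*(-143440) = (-10 - (-5754/523 + 234)) + 143440 = (-10 - 1*116628/523) + 143440 = (-10 - 116628/523) + 143440 = -121858/523 + 143440 = 74897262/523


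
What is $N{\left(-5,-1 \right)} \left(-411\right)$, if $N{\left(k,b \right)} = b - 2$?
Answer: $1233$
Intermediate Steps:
$N{\left(k,b \right)} = -2 + b$ ($N{\left(k,b \right)} = b - 2 = -2 + b$)
$N{\left(-5,-1 \right)} \left(-411\right) = \left(-2 - 1\right) \left(-411\right) = \left(-3\right) \left(-411\right) = 1233$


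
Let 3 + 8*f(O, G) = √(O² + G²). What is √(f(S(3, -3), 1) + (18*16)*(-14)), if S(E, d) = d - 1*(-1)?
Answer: √(-64518 + 2*√5)/4 ≈ 63.499*I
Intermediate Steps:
S(E, d) = 1 + d (S(E, d) = d + 1 = 1 + d)
f(O, G) = -3/8 + √(G² + O²)/8 (f(O, G) = -3/8 + √(O² + G²)/8 = -3/8 + √(G² + O²)/8)
√(f(S(3, -3), 1) + (18*16)*(-14)) = √((-3/8 + √(1² + (1 - 3)²)/8) + (18*16)*(-14)) = √((-3/8 + √(1 + (-2)²)/8) + 288*(-14)) = √((-3/8 + √(1 + 4)/8) - 4032) = √((-3/8 + √5/8) - 4032) = √(-32259/8 + √5/8)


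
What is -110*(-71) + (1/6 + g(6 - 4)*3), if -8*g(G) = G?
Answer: 93713/12 ≈ 7809.4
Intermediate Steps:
g(G) = -G/8
-110*(-71) + (1/6 + g(6 - 4)*3) = -110*(-71) + (1/6 - (6 - 4)/8*3) = 7810 + (1/6 - 1/8*2*3) = 7810 + (1/6 - 1/4*3) = 7810 + (1/6 - 3/4) = 7810 - 7/12 = 93713/12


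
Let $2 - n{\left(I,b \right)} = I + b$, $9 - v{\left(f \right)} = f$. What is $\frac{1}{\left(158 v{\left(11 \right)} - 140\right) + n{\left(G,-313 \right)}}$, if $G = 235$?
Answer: $- \frac{1}{376} \approx -0.0026596$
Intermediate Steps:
$v{\left(f \right)} = 9 - f$
$n{\left(I,b \right)} = 2 - I - b$ ($n{\left(I,b \right)} = 2 - \left(I + b\right) = 2 - I - b$)
$\frac{1}{\left(158 v{\left(11 \right)} - 140\right) + n{\left(G,-313 \right)}} = \frac{1}{\left(158 \left(9 - 11\right) - 140\right) - -80} = \frac{1}{\left(158 \left(9 - 11\right) - 140\right) + \left(2 - 235 + 313\right)} = \frac{1}{\left(158 \left(-2\right) - 140\right) + 80} = \frac{1}{\left(-316 - 140\right) + 80} = \frac{1}{-456 + 80} = \frac{1}{-376} = - \frac{1}{376}$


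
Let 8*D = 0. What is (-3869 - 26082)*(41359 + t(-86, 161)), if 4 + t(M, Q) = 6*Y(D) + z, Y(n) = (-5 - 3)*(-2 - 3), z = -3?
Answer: -1245721992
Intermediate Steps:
D = 0 (D = (⅛)*0 = 0)
Y(n) = 40 (Y(n) = -8*(-5) = 40)
t(M, Q) = 233 (t(M, Q) = -4 + (6*40 - 3) = -4 + (240 - 3) = -4 + 237 = 233)
(-3869 - 26082)*(41359 + t(-86, 161)) = (-3869 - 26082)*(41359 + 233) = -29951*41592 = -1245721992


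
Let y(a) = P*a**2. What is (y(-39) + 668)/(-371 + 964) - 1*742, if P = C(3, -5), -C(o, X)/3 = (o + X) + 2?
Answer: -439338/593 ≈ -740.87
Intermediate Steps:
C(o, X) = -6 - 3*X - 3*o (C(o, X) = -3*((o + X) + 2) = -3*((X + o) + 2) = -3*(2 + X + o) = -6 - 3*X - 3*o)
P = 0 (P = -6 - 3*(-5) - 3*3 = -6 + 15 - 9 = 0)
y(a) = 0 (y(a) = 0*a**2 = 0)
(y(-39) + 668)/(-371 + 964) - 1*742 = (0 + 668)/(-371 + 964) - 1*742 = 668/593 - 742 = -439338/593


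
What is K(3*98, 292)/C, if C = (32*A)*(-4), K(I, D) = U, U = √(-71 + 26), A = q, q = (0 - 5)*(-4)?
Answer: -3*I*√5/2560 ≈ -0.0026204*I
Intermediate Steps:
q = 20 (q = -5*(-4) = 20)
A = 20
U = 3*I*√5 (U = √(-45) = 3*I*√5 ≈ 6.7082*I)
K(I, D) = 3*I*√5
C = -2560 (C = (32*20)*(-4) = 640*(-4) = -2560)
K(3*98, 292)/C = (3*I*√5)/(-2560) = (3*I*√5)*(-1/2560) = -3*I*√5/2560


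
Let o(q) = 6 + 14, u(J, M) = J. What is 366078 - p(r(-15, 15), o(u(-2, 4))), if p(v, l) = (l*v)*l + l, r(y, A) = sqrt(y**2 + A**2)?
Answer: 366058 - 6000*sqrt(2) ≈ 3.5757e+5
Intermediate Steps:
o(q) = 20
r(y, A) = sqrt(A**2 + y**2)
p(v, l) = l + v*l**2 (p(v, l) = v*l**2 + l = l + v*l**2)
366078 - p(r(-15, 15), o(u(-2, 4))) = 366078 - 20*(1 + 20*sqrt(15**2 + (-15)**2)) = 366078 - 20*(1 + 20*sqrt(225 + 225)) = 366078 - 20*(1 + 20*sqrt(450)) = 366078 - 20*(1 + 20*(15*sqrt(2))) = 366078 - 20*(1 + 300*sqrt(2)) = 366078 - (20 + 6000*sqrt(2)) = 366078 + (-20 - 6000*sqrt(2)) = 366058 - 6000*sqrt(2)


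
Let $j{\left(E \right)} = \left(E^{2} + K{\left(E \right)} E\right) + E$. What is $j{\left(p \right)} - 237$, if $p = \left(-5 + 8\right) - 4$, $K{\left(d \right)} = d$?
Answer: $-236$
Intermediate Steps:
$p = -1$ ($p = 3 - 4 = -1$)
$j{\left(E \right)} = E + 2 E^{2}$ ($j{\left(E \right)} = \left(E^{2} + E E\right) + E = \left(E^{2} + E^{2}\right) + E = 2 E^{2} + E = E + 2 E^{2}$)
$j{\left(p \right)} - 237 = - (1 + 2 \left(-1\right)) - 237 = - (1 - 2) - 237 = \left(-1\right) \left(-1\right) - 237 = 1 - 237 = -236$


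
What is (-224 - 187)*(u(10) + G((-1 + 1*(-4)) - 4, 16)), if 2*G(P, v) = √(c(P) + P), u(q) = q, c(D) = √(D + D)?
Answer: -4110 - 411*√(-9 + 3*I*√2)/2 ≈ -4251.6 - 632.56*I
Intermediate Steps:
c(D) = √2*√D (c(D) = √(2*D) = √2*√D)
G(P, v) = √(P + √2*√P)/2 (G(P, v) = √(√2*√P + P)/2 = √(P + √2*√P)/2)
(-224 - 187)*(u(10) + G((-1 + 1*(-4)) - 4, 16)) = (-224 - 187)*(10 + √(((-1 + 1*(-4)) - 4) + √2*√((-1 + 1*(-4)) - 4))/2) = -411*(10 + √(((-1 - 4) - 4) + √2*√((-1 - 4) - 4))/2) = -411*(10 + √((-5 - 4) + √2*√(-5 - 4))/2) = -411*(10 + √(-9 + √2*√(-9))/2) = -411*(10 + √(-9 + √2*(3*I))/2) = -411*(10 + √(-9 + 3*I*√2)/2) = -4110 - 411*√(-9 + 3*I*√2)/2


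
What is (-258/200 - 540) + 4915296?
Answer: 491475471/100 ≈ 4.9148e+6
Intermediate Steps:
(-258/200 - 540) + 4915296 = ((1/200)*(-258) - 540) + 4915296 = (-129/100 - 540) + 4915296 = -54129/100 + 4915296 = 491475471/100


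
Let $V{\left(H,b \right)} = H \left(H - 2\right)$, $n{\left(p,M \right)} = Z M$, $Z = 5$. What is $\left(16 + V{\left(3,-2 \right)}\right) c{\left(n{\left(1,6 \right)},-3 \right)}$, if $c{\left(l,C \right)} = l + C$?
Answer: $513$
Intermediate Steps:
$n{\left(p,M \right)} = 5 M$
$V{\left(H,b \right)} = H \left(-2 + H\right)$
$c{\left(l,C \right)} = C + l$
$\left(16 + V{\left(3,-2 \right)}\right) c{\left(n{\left(1,6 \right)},-3 \right)} = \left(16 + 3 \left(-2 + 3\right)\right) \left(-3 + 5 \cdot 6\right) = \left(16 + 3 \cdot 1\right) \left(-3 + 30\right) = \left(16 + 3\right) 27 = 19 \cdot 27 = 513$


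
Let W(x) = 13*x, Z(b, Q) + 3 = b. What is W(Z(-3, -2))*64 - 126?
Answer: -5118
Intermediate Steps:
Z(b, Q) = -3 + b
W(Z(-3, -2))*64 - 126 = (13*(-3 - 3))*64 - 126 = (13*(-6))*64 - 126 = -78*64 - 126 = -4992 - 126 = -5118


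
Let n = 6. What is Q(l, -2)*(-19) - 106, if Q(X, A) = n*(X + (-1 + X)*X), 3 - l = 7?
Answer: -1930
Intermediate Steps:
l = -4 (l = 3 - 1*7 = 3 - 7 = -4)
Q(X, A) = 6*X + 6*X*(-1 + X) (Q(X, A) = 6*(X + (-1 + X)*X) = 6*(X + X*(-1 + X)) = 6*X + 6*X*(-1 + X))
Q(l, -2)*(-19) - 106 = (6*(-4)²)*(-19) - 106 = (6*16)*(-19) - 106 = 96*(-19) - 106 = -1824 - 106 = -1930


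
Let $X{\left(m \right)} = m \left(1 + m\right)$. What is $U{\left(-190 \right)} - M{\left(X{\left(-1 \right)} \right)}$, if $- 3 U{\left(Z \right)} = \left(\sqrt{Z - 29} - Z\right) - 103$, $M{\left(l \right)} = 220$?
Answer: $-249 - \frac{i \sqrt{219}}{3} \approx -249.0 - 4.9329 i$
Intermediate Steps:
$U{\left(Z \right)} = \frac{103}{3} - \frac{\sqrt{-29 + Z}}{3} + \frac{Z}{3}$ ($U{\left(Z \right)} = - \frac{\left(\sqrt{Z - 29} - Z\right) - 103}{3} = - \frac{\left(\sqrt{-29 + Z} - Z\right) - 103}{3} = - \frac{-103 + \sqrt{-29 + Z} - Z}{3} = \frac{103}{3} - \frac{\sqrt{-29 + Z}}{3} + \frac{Z}{3}$)
$U{\left(-190 \right)} - M{\left(X{\left(-1 \right)} \right)} = \left(\frac{103}{3} - \frac{\sqrt{-29 - 190}}{3} + \frac{1}{3} \left(-190\right)\right) - 220 = \left(\frac{103}{3} - \frac{\sqrt{-219}}{3} - \frac{190}{3}\right) - 220 = \left(\frac{103}{3} - \frac{i \sqrt{219}}{3} - \frac{190}{3}\right) - 220 = \left(-29 - \frac{i \sqrt{219}}{3}\right) - 220 = -249 - \frac{i \sqrt{219}}{3}$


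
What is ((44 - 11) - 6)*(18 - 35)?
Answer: -459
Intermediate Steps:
((44 - 11) - 6)*(18 - 35) = (33 - 6)*(-17) = 27*(-17) = -459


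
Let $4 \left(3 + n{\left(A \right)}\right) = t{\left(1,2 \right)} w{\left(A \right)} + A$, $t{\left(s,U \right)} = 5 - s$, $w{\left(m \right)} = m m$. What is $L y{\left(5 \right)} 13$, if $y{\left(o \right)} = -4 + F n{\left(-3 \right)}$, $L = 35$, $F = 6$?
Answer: $\frac{25025}{2} \approx 12513.0$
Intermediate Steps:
$w{\left(m \right)} = m^{2}$
$n{\left(A \right)} = -3 + A^{2} + \frac{A}{4}$ ($n{\left(A \right)} = -3 + \frac{\left(5 - 1\right) A^{2} + A}{4} = -3 + \frac{4 A^{2} + A}{4} = -3 + \frac{A + 4 A^{2}}{4} = -3 + \left(A^{2} + \frac{A}{4}\right) = -3 + A^{2} + \frac{A}{4}$)
$y{\left(o \right)} = \frac{55}{2}$ ($y{\left(o \right)} = -4 + 6 \left(-3 + \left(-3\right)^{2} + \frac{1}{4} \left(-3\right)\right) = -4 + 6 \left(-3 + 9 - \frac{3}{4}\right) = -4 + 6 \cdot \frac{21}{4} = -4 + \frac{63}{2} = \frac{55}{2}$)
$L y{\left(5 \right)} 13 = 35 \cdot \frac{55}{2} \cdot 13 = \frac{1925}{2} \cdot 13 = \frac{25025}{2}$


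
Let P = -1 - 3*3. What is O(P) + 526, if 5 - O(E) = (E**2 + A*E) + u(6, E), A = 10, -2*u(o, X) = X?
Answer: 526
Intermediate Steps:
u(o, X) = -X/2
P = -10 (P = -1 - 9 = -10)
O(E) = 5 - E**2 - 19*E/2 (O(E) = 5 - ((E**2 + 10*E) - E/2) = 5 - (E**2 + 19*E/2) = 5 + (-E**2 - 19*E/2) = 5 - E**2 - 19*E/2)
O(P) + 526 = (5 - 1*(-10)**2 - 19/2*(-10)) + 526 = (5 - 1*100 + 95) + 526 = (5 - 100 + 95) + 526 = 0 + 526 = 526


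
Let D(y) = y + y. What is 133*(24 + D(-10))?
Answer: 532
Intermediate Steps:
D(y) = 2*y
133*(24 + D(-10)) = 133*(24 + 2*(-10)) = 133*(24 - 20) = 133*4 = 532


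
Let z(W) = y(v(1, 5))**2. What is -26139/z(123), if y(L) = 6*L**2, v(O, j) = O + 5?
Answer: -8713/15552 ≈ -0.56025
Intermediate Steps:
v(O, j) = 5 + O
z(W) = 46656 (z(W) = (6*(5 + 1)**2)**2 = (6*6**2)**2 = (6*36)**2 = 216**2 = 46656)
-26139/z(123) = -26139/46656 = -26139*1/46656 = -8713/15552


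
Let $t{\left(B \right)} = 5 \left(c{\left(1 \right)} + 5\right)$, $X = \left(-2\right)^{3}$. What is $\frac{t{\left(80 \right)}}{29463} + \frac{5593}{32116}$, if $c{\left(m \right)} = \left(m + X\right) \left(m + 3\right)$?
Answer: $\frac{1000579}{5877228} \approx 0.17025$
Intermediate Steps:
$X = -8$
$c{\left(m \right)} = \left(-8 + m\right) \left(3 + m\right)$ ($c{\left(m \right)} = \left(m - 8\right) \left(m + 3\right) = \left(-8 + m\right) \left(3 + m\right)$)
$t{\left(B \right)} = -115$ ($t{\left(B \right)} = 5 \left(\left(-24 + 1^{2} - 5\right) + 5\right) = 5 \left(\left(-24 + 1 - 5\right) + 5\right) = 5 \left(-28 + 5\right) = 5 \left(-23\right) = -115$)
$\frac{t{\left(80 \right)}}{29463} + \frac{5593}{32116} = - \frac{115}{29463} + \frac{5593}{32116} = \left(-115\right) \frac{1}{29463} + 5593 \cdot \frac{1}{32116} = - \frac{5}{1281} + \frac{799}{4588} = \frac{1000579}{5877228}$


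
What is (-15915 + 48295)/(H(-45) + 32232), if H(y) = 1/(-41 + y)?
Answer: 2784680/2771951 ≈ 1.0046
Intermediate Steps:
(-15915 + 48295)/(H(-45) + 32232) = (-15915 + 48295)/(1/(-41 - 45) + 32232) = 32380/(1/(-86) + 32232) = 32380/(-1/86 + 32232) = 32380/(2771951/86) = 32380*(86/2771951) = 2784680/2771951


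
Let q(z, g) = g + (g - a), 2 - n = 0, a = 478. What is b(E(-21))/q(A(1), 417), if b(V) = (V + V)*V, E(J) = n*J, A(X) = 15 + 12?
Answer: 882/89 ≈ 9.9101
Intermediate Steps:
n = 2 (n = 2 - 1*0 = 2 + 0 = 2)
A(X) = 27
E(J) = 2*J
q(z, g) = -478 + 2*g (q(z, g) = g + (g - 1*478) = g + (g - 478) = g + (-478 + g) = -478 + 2*g)
b(V) = 2*V² (b(V) = (2*V)*V = 2*V²)
b(E(-21))/q(A(1), 417) = (2*(2*(-21))²)/(-478 + 2*417) = (2*(-42)²)/(-478 + 834) = (2*1764)/356 = 3528*(1/356) = 882/89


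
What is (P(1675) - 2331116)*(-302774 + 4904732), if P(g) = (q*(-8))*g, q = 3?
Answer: -10912696636728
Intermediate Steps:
P(g) = -24*g (P(g) = (3*(-8))*g = -24*g)
(P(1675) - 2331116)*(-302774 + 4904732) = (-24*1675 - 2331116)*(-302774 + 4904732) = (-40200 - 2331116)*4601958 = -2371316*4601958 = -10912696636728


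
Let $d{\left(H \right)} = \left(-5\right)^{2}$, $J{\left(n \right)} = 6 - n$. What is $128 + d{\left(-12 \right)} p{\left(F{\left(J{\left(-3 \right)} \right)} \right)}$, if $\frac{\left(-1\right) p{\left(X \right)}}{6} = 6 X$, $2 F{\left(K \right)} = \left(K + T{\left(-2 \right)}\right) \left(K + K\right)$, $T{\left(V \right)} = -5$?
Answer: $-32272$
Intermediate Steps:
$F{\left(K \right)} = K \left(-5 + K\right)$ ($F{\left(K \right)} = \frac{\left(K - 5\right) \left(K + K\right)}{2} = \frac{\left(-5 + K\right) 2 K}{2} = \frac{2 K \left(-5 + K\right)}{2} = K \left(-5 + K\right)$)
$p{\left(X \right)} = - 36 X$ ($p{\left(X \right)} = - 6 \cdot 6 X = - 36 X$)
$d{\left(H \right)} = 25$
$128 + d{\left(-12 \right)} p{\left(F{\left(J{\left(-3 \right)} \right)} \right)} = 128 + 25 \left(- 36 \left(6 - -3\right) \left(-5 + \left(6 - -3\right)\right)\right) = 128 + 25 \left(- 36 \left(6 + 3\right) \left(-5 + \left(6 + 3\right)\right)\right) = 128 + 25 \left(- 36 \cdot 9 \left(-5 + 9\right)\right) = 128 + 25 \left(- 36 \cdot 9 \cdot 4\right) = 128 + 25 \left(\left(-36\right) 36\right) = 128 + 25 \left(-1296\right) = 128 - 32400 = -32272$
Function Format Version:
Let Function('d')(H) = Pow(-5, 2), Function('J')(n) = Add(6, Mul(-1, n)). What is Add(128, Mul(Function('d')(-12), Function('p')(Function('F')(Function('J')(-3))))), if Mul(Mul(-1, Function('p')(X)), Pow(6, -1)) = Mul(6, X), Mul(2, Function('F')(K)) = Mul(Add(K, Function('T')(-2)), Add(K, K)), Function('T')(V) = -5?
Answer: -32272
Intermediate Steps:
Function('F')(K) = Mul(K, Add(-5, K)) (Function('F')(K) = Mul(Rational(1, 2), Mul(Add(K, -5), Add(K, K))) = Mul(Rational(1, 2), Mul(Add(-5, K), Mul(2, K))) = Mul(Rational(1, 2), Mul(2, K, Add(-5, K))) = Mul(K, Add(-5, K)))
Function('p')(X) = Mul(-36, X) (Function('p')(X) = Mul(-6, Mul(6, X)) = Mul(-36, X))
Function('d')(H) = 25
Add(128, Mul(Function('d')(-12), Function('p')(Function('F')(Function('J')(-3))))) = Add(128, Mul(25, Mul(-36, Mul(Add(6, Mul(-1, -3)), Add(-5, Add(6, Mul(-1, -3))))))) = Add(128, Mul(25, Mul(-36, Mul(Add(6, 3), Add(-5, Add(6, 3)))))) = Add(128, Mul(25, Mul(-36, Mul(9, Add(-5, 9))))) = Add(128, Mul(25, Mul(-36, Mul(9, 4)))) = Add(128, Mul(25, Mul(-36, 36))) = Add(128, Mul(25, -1296)) = Add(128, -32400) = -32272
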